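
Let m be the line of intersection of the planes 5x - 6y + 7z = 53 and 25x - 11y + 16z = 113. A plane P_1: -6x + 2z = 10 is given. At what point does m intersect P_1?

(0, -3, 5)

Direction of m: (5, -6, 7) × (25, -11, 16) = (-19, 95, 95).
A point on m: solving the two plane equations with x = 1 gives (1, -8, 0).
Substitute r = (1, -8, 0) + t(-19, 95, 95) into the plane: -6 + 304t = 10, so t = 1/19.
Intersection: (1, -8, 0) + (1/19)·(-19, 95, 95) = (0, -3, 5).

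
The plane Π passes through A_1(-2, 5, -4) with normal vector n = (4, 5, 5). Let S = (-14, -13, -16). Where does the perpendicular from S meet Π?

Π: n·r = n·A_1 gives 4x + 5y + 5z = -3.
Foot = S − λn with λ = (n·S − d)/|n|² = (-201 − (-3))/66 = -3.
Foot = (-14, -13, -16) − (-3)·(4, 5, 5) = (-2, 2, -1).

(-2, 2, -1)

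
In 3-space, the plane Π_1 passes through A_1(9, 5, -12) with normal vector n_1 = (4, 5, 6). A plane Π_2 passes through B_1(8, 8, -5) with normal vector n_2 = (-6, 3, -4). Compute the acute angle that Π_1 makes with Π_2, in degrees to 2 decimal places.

Π_1: n_1·r = n_1·A_1 gives 4x + 5y + 6z = -11.
Π_2: n_2·r = n_2·B_1 gives -6x + 3y - 4z = -4.
cos θ = |n₁·n₂| / (|n₁||n₂|) = |-33| / (√77 · √61).
θ = arccos(0.48151) ≈ 61.22°.

61.22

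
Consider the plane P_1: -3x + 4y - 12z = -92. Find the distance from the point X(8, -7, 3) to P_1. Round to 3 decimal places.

n·X − d = (-3)·(8) + (4)·(-7) + (-12)·(3) − (-92) = 4; |n| = √169.
Distance = |4| / √169 = 4/√169 ≈ 0.308.

0.308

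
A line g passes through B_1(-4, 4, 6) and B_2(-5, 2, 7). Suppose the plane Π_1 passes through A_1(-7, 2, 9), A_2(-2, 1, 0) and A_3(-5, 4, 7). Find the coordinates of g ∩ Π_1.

(-3, 6, 5)

A direction vector for g is B_2 − B_1 = (-1, -2, 1).
A_1A_2 = (5, -1, -9), A_1A_3 = (2, 2, -2); a normal to Π_1 is A_1A_2 × A_1A_3 = (20, -8, 12).
Using A_1: Π_1 has equation 20x - 8y + 12z = -48.
Substitute r = (-4, 4, 6) + t(-1, -2, 1) into the plane: -40 + 8t = -48, so t = -1.
Intersection: (-4, 4, 6) + (-1)·(-1, -2, 1) = (-3, 6, 5).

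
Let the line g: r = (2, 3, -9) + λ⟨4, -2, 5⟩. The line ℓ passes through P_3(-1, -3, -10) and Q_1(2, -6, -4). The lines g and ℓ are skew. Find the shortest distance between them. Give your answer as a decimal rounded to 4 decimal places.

A direction vector for ℓ is Q_1 − P_3 = (3, -3, 6).
Common perpendicular direction n = (4, -2, 5) × (3, -3, 6) = (3, -9, -6).
With w = (-1, -3, -10) − (2, 3, -9) = (-3, -6, -1), w · n = 51.
Distance = |w · n| / |n| = |51| / √126 ≈ 4.5434.

4.5434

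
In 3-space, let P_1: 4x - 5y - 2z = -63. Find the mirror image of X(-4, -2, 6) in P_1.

λ = (n·X − d)/|n|² = (-18 − (-63))/45 = 1.
Reflection = X − 2λn = (-4, -2, 6) − 2·(4, -5, -2) = (-12, 8, 10).

(-12, 8, 10)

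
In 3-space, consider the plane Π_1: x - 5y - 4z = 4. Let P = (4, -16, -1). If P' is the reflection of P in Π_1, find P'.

λ = (n·P − d)/|n|² = (88 − 4)/42 = 2.
Reflection = P − 2λn = (4, -16, -1) − 4·(1, -5, -4) = (0, 4, 15).

(0, 4, 15)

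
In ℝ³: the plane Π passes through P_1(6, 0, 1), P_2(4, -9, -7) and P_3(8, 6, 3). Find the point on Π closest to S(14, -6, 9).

(4, -2, 7)

P_1P_2 = (-2, -9, -8), P_1P_3 = (2, 6, 2); a normal to Π is P_1P_2 × P_1P_3 = (30, -12, 6).
Using P_1: Π has equation 30x - 12y + 6z = 186.
Foot = S − λn with λ = (n·S − d)/|n|² = (546 − 186)/1080 = 1/3.
Foot = (14, -6, 9) − (1/3)·(30, -12, 6) = (4, -2, 7).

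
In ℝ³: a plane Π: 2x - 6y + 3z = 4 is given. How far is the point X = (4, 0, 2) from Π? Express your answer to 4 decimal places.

1.4286

n·X − d = (2)·(4) + (-6)·(0) + (3)·(2) − 4 = 10; |n| = √49.
Distance = |10| / √49 = 10/√49 ≈ 1.4286.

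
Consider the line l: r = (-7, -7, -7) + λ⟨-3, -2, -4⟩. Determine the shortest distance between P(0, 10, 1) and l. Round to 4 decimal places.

11.8743

Taking (-7, -7, -7) on l with direction v = (-3, -2, -4): w = P − (-7, -7, -7) = (7, 17, 8), and w × v = (-52, 4, 37).
Distance = |w × v| / |v| = √4089 / √29 ≈ 11.8743.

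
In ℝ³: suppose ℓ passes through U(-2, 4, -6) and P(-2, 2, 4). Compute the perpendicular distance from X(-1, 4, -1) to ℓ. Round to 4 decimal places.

1.4005

A direction vector for ℓ is P − U = (0, -2, 10).
Taking (-2, 4, -6) on ℓ with direction v = (0, -2, 10): w = X − (-2, 4, -6) = (1, 0, 5), and w × v = (10, -10, -2).
Distance = |w × v| / |v| = √204 / √104 ≈ 1.4005.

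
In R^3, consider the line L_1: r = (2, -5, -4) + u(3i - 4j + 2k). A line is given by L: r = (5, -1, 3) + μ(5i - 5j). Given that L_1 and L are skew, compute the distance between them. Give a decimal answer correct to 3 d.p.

7.000

Common perpendicular direction n = (3, -4, 2) × (5, -5, 0) = (10, 10, 5).
With w = (5, -1, 3) − (2, -5, -4) = (3, 4, 7), w · n = 105.
Distance = |w · n| / |n| = |105| / √225 ≈ 7.000.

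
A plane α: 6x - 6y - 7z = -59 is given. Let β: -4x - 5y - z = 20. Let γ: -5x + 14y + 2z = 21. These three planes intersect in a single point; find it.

(-5, -1, 5)

Solving the 3×3 linear system 6x - 6y - 7z = -59, -4x - 5y - z = 20, -5x + 14y + 2z = 21 (e.g. by elimination or Cramer's rule, determinant = 513) gives (-5, -1, 5).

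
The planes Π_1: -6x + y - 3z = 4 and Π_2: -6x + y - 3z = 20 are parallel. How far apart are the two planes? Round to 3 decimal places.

2.359

Same normal n = (-6, 1, -3) with |n| = √46; distance = |4 − 20| / |n| = 16/√46 ≈ 2.359.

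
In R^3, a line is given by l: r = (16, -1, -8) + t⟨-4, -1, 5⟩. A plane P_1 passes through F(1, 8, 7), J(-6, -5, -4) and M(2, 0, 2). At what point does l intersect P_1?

(8, -3, 2)

FJ = (-7, -13, -11), FM = (1, -8, -5); a normal to P_1 is FJ × FM = (-23, -46, 69).
Using F: P_1 has equation -23x - 46y + 69z = 92.
Substitute r = (16, -1, -8) + t(-4, -1, 5) into the plane: -874 + 483t = 92, so t = 2.
Intersection: (16, -1, -8) + 2·(-4, -1, 5) = (8, -3, 2).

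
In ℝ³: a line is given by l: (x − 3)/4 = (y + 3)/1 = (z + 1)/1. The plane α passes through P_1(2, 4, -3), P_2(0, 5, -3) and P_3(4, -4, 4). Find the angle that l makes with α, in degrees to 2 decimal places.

38.94

l has direction (4, 1, 1) through (3, -3, -1).
P_1P_2 = (-2, 1, 0), P_1P_3 = (2, -8, 7); a normal to α is P_1P_2 × P_1P_3 = (7, 14, 14).
Using P_1: α has equation 7x + 14y + 14z = 28.
sin θ = |n·v| / (|n||v|) = |56| / (√441 · √18) = 0.62854.
θ ≈ 38.94°.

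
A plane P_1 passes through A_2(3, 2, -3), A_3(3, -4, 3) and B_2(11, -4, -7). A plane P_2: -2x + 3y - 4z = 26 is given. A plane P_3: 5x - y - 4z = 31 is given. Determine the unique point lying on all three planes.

(3, 4, -5)

A_2A_3 = (0, -6, 6), A_2B_2 = (8, -6, -4); a normal to P_1 is A_2A_3 × A_2B_2 = (60, 48, 48).
Using A_2: P_1 has equation 60x + 48y + 48z = 132.
Solving the 3×3 linear system 60x + 48y + 48z = 132, -2x + 3y - 4z = 26, 5x - y - 4z = 31 (e.g. by elimination or Cramer's rule, determinant = -2928) gives (3, 4, -5).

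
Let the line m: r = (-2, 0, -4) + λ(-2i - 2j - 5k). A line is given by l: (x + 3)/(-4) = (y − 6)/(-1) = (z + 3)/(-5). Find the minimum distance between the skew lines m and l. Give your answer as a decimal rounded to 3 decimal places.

3.862

l has direction (-4, -1, -5) through (-3, 6, -3).
Common perpendicular direction n = (-2, -2, -5) × (-4, -1, -5) = (5, 10, -6).
With w = (-3, 6, -3) − (-2, 0, -4) = (-1, 6, 1), w · n = 49.
Distance = |w · n| / |n| = |49| / √161 ≈ 3.862.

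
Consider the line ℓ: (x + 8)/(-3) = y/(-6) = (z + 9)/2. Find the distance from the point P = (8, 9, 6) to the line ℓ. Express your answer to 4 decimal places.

ℓ has direction (-3, -6, 2) through (-8, 0, -9).
Taking (-8, 0, -9) on ℓ with direction v = (-3, -6, 2): w = P − (-8, 0, -9) = (16, 9, 15), and w × v = (108, -77, -69).
Distance = |w × v| / |v| = √22354 / √49 ≈ 21.3589.

21.3589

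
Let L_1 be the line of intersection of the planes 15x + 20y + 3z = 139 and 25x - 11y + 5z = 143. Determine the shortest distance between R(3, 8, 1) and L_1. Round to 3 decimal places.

Direction of L_1: (15, 20, 3) × (25, -11, 5) = (133, 0, -665).
A point on L_1: solving the two plane equations with x = 7 gives (7, 2, -2).
Taking (7, 2, -2) on L_1 with direction v = (133, 0, -665): w = R − (7, 2, -2) = (-4, 6, 3), and w × v = (-3990, -2261, -798).
Distance = |w × v| / |v| = √21669025 / √459914 ≈ 6.864.

6.864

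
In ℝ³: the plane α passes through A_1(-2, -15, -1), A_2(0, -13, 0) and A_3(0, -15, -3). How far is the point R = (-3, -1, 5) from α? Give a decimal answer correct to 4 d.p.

A_1A_2 = (2, 2, 1), A_1A_3 = (2, 0, -2); a normal to α is A_1A_2 × A_1A_3 = (-4, 6, -4).
Using A_1: α has equation -4x + 6y - 4z = -78.
n·R − d = (-4)·(-3) + (6)·(-1) + (-4)·(5) − (-78) = 64; |n| = √68.
Distance = |64| / √68 = 64/√68 ≈ 7.7611.

7.7611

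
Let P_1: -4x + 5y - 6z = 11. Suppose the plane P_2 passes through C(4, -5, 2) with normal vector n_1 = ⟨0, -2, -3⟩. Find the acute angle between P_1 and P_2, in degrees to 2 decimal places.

P_2: n_1·r = n_1·C gives -2y - 3z = 4.
cos θ = |n₁·n₂| / (|n₁||n₂|) = |8| / (√77 · √13).
θ = arccos(0.25286) ≈ 75.35°.

75.35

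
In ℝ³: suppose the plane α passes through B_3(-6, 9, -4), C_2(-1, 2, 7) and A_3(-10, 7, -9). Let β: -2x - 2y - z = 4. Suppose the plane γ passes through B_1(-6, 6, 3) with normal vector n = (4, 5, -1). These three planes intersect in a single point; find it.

B_3C_2 = (5, -7, 11), B_3A_3 = (-4, -2, -5); a normal to α is B_3C_2 × B_3A_3 = (57, -19, -38).
Using B_3: α has equation 57x - 19y - 38z = -361.
γ: n·r = n·B_1 gives 4x + 5y - z = 3.
Solving the 3×3 linear system 57x - 19y - 38z = -361, -2x - 2y - z = 4, 4x + 5y - z = 3 (e.g. by elimination or Cramer's rule, determinant = 589) gives (-6, 5, -2).

(-6, 5, -2)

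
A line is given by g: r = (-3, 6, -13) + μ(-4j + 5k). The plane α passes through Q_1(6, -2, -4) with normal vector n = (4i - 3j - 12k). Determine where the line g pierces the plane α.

α: n·r = n·Q_1 gives 4x - 3y - 12z = 78.
Substitute r = (-3, 6, -13) + t(0, -4, 5) into the plane: 126 + (-48)t = 78, so t = 1.
Intersection: (-3, 6, -13) + 1·(0, -4, 5) = (-3, 2, -8).

(-3, 2, -8)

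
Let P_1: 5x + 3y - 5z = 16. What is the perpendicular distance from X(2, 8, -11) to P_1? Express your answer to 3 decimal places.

9.504

n·X − d = (5)·(2) + (3)·(8) + (-5)·(-11) − 16 = 73; |n| = √59.
Distance = |73| / √59 = 73/√59 ≈ 9.504.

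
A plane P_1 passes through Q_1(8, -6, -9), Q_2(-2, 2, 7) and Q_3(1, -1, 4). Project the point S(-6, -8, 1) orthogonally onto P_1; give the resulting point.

Q_1Q_2 = (-10, 8, 16), Q_1Q_3 = (-7, 5, 13); a normal to P_1 is Q_1Q_2 × Q_1Q_3 = (24, 18, 6).
Using Q_1: P_1 has equation 24x + 18y + 6z = 30.
Foot = S − λn with λ = (n·S − d)/|n|² = (-282 − 30)/936 = -1/3.
Foot = (-6, -8, 1) − (-1/3)·(24, 18, 6) = (2, -2, 3).

(2, -2, 3)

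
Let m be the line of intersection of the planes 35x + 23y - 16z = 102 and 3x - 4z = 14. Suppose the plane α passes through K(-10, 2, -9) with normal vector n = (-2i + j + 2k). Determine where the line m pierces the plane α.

(-6, 8, -8)

Direction of m: (35, 23, -16) × (3, 0, -4) = (-92, 92, -69).
A point on m: solving the two plane equations with x = -14 gives (-14, 16, -14).
α: n·r = n·K gives -2x + y + 2z = 4.
Substitute r = (-14, 16, -14) + t(-92, 92, -69) into the plane: 16 + 138t = 4, so t = -2/23.
Intersection: (-14, 16, -14) + (-2/23)·(-92, 92, -69) = (-6, 8, -8).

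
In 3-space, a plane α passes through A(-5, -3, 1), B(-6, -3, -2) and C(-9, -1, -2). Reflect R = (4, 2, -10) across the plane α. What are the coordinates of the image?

(-8, -16, -6)

AB = (-1, 0, -3), AC = (-4, 2, -3); a normal to α is AB × AC = (6, 9, -2).
Using A: α has equation 6x + 9y - 2z = -59.
λ = (n·R − d)/|n|² = (62 − (-59))/121 = 1.
Reflection = R − 2λn = (4, 2, -10) − 2·(6, 9, -2) = (-8, -16, -6).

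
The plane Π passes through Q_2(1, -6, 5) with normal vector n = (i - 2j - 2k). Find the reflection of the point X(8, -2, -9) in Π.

Π: n·r = n·Q_2 gives x - 2y - 2z = 3.
λ = (n·X − d)/|n|² = (30 − 3)/9 = 3.
Reflection = X − 2λn = (8, -2, -9) − 6·(1, -2, -2) = (2, 10, 3).

(2, 10, 3)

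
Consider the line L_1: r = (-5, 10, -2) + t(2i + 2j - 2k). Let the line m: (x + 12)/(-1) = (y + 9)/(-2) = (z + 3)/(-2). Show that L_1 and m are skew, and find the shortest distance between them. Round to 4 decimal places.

5.4913

m has direction (-1, -2, -2) through (-12, -9, -3).
Common perpendicular direction n = (2, 2, -2) × (-1, -2, -2) = (-8, 6, -2).
With w = (-12, -9, -3) − (-5, 10, -2) = (-7, -19, -1), w · n = -56.
Since n ≠ 0 the lines are not parallel, and w · n = -56 ≠ 0 so they do not intersect; hence they are skew.
Distance = |w · n| / |n| = |-56| / √104 ≈ 5.4913.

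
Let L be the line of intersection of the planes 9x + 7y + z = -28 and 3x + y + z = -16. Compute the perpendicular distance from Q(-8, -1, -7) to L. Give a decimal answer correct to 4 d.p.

5.0827

Direction of L: (9, 7, 1) × (3, 1, 1) = (6, -6, -12).
A point on L: solving the two plane equations with x = -6 gives (-6, 4, -2).
Taking (-6, 4, -2) on L with direction v = (6, -6, -12): w = Q − (-6, 4, -2) = (-2, -5, -5), and w × v = (30, -54, 42).
Distance = |w × v| / |v| = √5580 / √216 ≈ 5.0827.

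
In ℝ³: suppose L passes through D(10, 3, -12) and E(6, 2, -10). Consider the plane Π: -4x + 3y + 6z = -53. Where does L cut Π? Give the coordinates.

(2, 1, -8)

A direction vector for L is E − D = (-4, -1, 2).
Substitute r = (10, 3, -12) + t(-4, -1, 2) into the plane: -103 + 25t = -53, so t = 2.
Intersection: (10, 3, -12) + 2·(-4, -1, 2) = (2, 1, -8).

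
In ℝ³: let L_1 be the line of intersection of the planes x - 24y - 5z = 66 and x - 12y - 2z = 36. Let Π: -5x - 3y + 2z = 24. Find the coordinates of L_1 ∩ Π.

(0, -4, 6)

Direction of L_1: (1, -24, -5) × (1, -12, -2) = (-12, -3, 12).
A point on L_1: solving the two plane equations with x = 12 gives (12, -1, -6).
Substitute r = (12, -1, -6) + t(-12, -3, 12) into the plane: -69 + 93t = 24, so t = 1.
Intersection: (12, -1, -6) + 1·(-12, -3, 12) = (0, -4, 6).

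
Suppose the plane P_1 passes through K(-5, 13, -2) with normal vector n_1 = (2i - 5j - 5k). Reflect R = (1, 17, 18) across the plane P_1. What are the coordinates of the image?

P_1: n_1·r = n_1·K gives 2x - 5y - 5z = -65.
λ = (n·R − d)/|n|² = (-173 − (-65))/54 = -2.
Reflection = R − 2λn = (1, 17, 18) − (-4)·(2, -5, -5) = (9, -3, -2).

(9, -3, -2)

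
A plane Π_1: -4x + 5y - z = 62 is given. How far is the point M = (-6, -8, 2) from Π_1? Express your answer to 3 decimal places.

12.344

n·M − d = (-4)·(-6) + (5)·(-8) + (-1)·(2) − 62 = -80; |n| = √42.
Distance = |-80| / √42 = 80/√42 ≈ 12.344.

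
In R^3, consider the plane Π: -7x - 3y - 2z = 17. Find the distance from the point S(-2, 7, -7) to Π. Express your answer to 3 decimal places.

1.270

n·S − d = (-7)·(-2) + (-3)·(7) + (-2)·(-7) − 17 = -10; |n| = √62.
Distance = |-10| / √62 = 10/√62 ≈ 1.270.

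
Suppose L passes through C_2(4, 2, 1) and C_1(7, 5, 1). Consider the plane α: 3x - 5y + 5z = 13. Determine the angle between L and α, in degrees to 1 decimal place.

A direction vector for L is C_1 − C_2 = (3, 3, 0).
sin θ = |n·v| / (|n||v|) = |-6| / (√59 · √18) = 0.18411.
θ ≈ 10.6°.

10.6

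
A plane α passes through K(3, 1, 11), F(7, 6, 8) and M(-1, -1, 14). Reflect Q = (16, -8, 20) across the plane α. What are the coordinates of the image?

(-2, -8, -4)

KF = (4, 5, -3), KM = (-4, -2, 3); a normal to α is KF × KM = (9, 0, 12).
Using K: α has equation 9x + 12z = 159.
λ = (n·Q − d)/|n|² = (384 − 159)/225 = 1.
Reflection = Q − 2λn = (16, -8, 20) − 2·(9, 0, 12) = (-2, -8, -4).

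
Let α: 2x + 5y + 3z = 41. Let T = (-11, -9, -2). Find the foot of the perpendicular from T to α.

Foot = T − λn with λ = (n·T − d)/|n|² = (-73 − 41)/38 = -3.
Foot = (-11, -9, -2) − (-3)·(2, 5, 3) = (-5, 6, 7).

(-5, 6, 7)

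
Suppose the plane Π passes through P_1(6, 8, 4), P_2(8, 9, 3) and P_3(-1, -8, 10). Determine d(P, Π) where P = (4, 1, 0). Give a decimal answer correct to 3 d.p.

5.660

P_1P_2 = (2, 1, -1), P_1P_3 = (-7, -16, 6); a normal to Π is P_1P_2 × P_1P_3 = (-10, -5, -25).
Using P_1: Π has equation -10x - 5y - 25z = -200.
n·P − d = (-10)·(4) + (-5)·(1) + (-25)·(0) − (-200) = 155; |n| = √750.
Distance = |155| / √750 = 155/√750 ≈ 5.660.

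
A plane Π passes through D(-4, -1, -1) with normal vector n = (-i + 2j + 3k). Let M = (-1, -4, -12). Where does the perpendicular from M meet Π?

Π: n·r = n·D gives -x + 2y + 3z = -1.
Foot = M − λn with λ = (n·M − d)/|n|² = (-43 − (-1))/14 = -3.
Foot = (-1, -4, -12) − (-3)·(-1, 2, 3) = (-4, 2, -3).

(-4, 2, -3)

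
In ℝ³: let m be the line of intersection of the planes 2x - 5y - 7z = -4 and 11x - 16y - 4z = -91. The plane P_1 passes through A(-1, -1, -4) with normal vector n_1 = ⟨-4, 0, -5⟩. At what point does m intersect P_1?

Direction of m: (2, -5, -7) × (11, -16, -4) = (-92, -69, 23).
A point on m: solving the two plane equations with x = 7 gives (7, 12, -6).
P_1: n_1·r = n_1·A gives -4x - 5z = 24.
Substitute r = (7, 12, -6) + t(-92, -69, 23) into the plane: 2 + 253t = 24, so t = 2/23.
Intersection: (7, 12, -6) + (2/23)·(-92, -69, 23) = (-1, 6, -4).

(-1, 6, -4)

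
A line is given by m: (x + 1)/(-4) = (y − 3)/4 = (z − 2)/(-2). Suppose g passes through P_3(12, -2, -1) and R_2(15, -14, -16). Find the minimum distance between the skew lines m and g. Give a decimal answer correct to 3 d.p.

7.718

m has direction (-4, 4, -2) through (-1, 3, 2).
A direction vector for g is R_2 − P_3 = (3, -12, -15).
Common perpendicular direction n = (-4, 4, -2) × (3, -12, -15) = (-84, -66, 36).
With w = (12, -2, -1) − (-1, 3, 2) = (13, -5, -3), w · n = -870.
Distance = |w · n| / |n| = |-870| / √12708 ≈ 7.718.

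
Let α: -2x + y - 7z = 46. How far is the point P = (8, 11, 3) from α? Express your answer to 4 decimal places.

9.7980

n·P − d = (-2)·(8) + (1)·(11) + (-7)·(3) − 46 = -72; |n| = √54.
Distance = |-72| / √54 = 72/√54 ≈ 9.7980.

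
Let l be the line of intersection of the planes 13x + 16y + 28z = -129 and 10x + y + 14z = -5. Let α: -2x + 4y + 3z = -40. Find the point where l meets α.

Direction of l: (13, 16, 28) × (10, 1, 14) = (196, 98, -147).
A point on l: solving the two plane equations with x = 19 gives (19, 1, -14).
Substitute r = (19, 1, -14) + t(196, 98, -147) into the plane: -76 + (-441)t = -40, so t = -4/49.
Intersection: (19, 1, -14) + (-4/49)·(196, 98, -147) = (3, -7, -2).

(3, -7, -2)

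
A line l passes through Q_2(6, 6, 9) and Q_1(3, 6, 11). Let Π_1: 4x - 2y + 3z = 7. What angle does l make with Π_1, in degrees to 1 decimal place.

A direction vector for l is Q_1 − Q_2 = (-3, 0, 2).
sin θ = |n·v| / (|n||v|) = |-6| / (√29 · √13) = 0.30902.
θ ≈ 18.0°.

18.0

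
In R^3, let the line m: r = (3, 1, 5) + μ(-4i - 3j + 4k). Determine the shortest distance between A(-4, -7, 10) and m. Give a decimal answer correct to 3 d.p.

3.400

Taking (3, 1, 5) on m with direction v = (-4, -3, 4): w = A − (3, 1, 5) = (-7, -8, 5), and w × v = (-17, 8, -11).
Distance = |w × v| / |v| = √474 / √41 ≈ 3.400.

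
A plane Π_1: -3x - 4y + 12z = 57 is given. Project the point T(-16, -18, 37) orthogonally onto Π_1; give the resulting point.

Foot = T − λn with λ = (n·T − d)/|n|² = (564 − 57)/169 = 3.
Foot = (-16, -18, 37) − 3·(-3, -4, 12) = (-7, -6, 1).

(-7, -6, 1)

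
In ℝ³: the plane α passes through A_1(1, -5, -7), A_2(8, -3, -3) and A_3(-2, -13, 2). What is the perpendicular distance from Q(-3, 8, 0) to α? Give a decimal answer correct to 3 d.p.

A_1A_2 = (7, 2, 4), A_1A_3 = (-3, -8, 9); a normal to α is A_1A_2 × A_1A_3 = (50, -75, -50).
Using A_1: α has equation 50x - 75y - 50z = 775.
n·Q − d = (50)·(-3) + (-75)·(8) + (-50)·(0) − 775 = -1525; |n| = √10625.
Distance = |-1525| / √10625 = 1525/√10625 ≈ 14.795.

14.795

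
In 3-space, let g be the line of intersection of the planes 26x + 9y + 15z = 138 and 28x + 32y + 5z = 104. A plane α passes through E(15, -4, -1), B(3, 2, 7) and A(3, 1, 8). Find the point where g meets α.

(-3, 4, 12)

Direction of g: (26, 9, 15) × (28, 32, 5) = (-435, 290, 580).
A point on g: solving the two plane equations with x = -6 gives (-6, 6, 16).
EB = (-12, 6, 8), EA = (-12, 5, 9); a normal to α is EB × EA = (14, 12, 12).
Using E: α has equation 14x + 12y + 12z = 150.
Substitute r = (-6, 6, 16) + t(-435, 290, 580) into the plane: 180 + 4350t = 150, so t = -1/145.
Intersection: (-6, 6, 16) + (-1/145)·(-435, 290, 580) = (-3, 4, 12).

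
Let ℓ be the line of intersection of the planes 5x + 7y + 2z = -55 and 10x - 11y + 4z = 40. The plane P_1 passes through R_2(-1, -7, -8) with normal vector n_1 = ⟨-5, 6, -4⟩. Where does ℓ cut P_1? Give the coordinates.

Direction of ℓ: (5, 7, 2) × (10, -11, 4) = (50, 0, -125).
A point on ℓ: solving the two plane equations with x = 9 gives (9, -6, -29).
P_1: n_1·r = n_1·R_2 gives -5x + 6y - 4z = -5.
Substitute r = (9, -6, -29) + t(50, 0, -125) into the plane: 35 + 250t = -5, so t = -4/25.
Intersection: (9, -6, -29) + (-4/25)·(50, 0, -125) = (1, -6, -9).

(1, -6, -9)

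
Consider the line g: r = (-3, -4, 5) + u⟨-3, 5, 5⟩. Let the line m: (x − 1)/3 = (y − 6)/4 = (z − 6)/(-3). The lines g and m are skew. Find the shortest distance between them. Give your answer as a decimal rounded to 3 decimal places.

2.399

m has direction (3, 4, -3) through (1, 6, 6).
Common perpendicular direction n = (-3, 5, 5) × (3, 4, -3) = (-35, 6, -27).
With w = (1, 6, 6) − (-3, -4, 5) = (4, 10, 1), w · n = -107.
Distance = |w · n| / |n| = |-107| / √1990 ≈ 2.399.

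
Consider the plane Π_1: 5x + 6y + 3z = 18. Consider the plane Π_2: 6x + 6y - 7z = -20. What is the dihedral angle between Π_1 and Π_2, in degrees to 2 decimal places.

60.73

cos θ = |n₁·n₂| / (|n₁||n₂|) = |45| / (√70 · √121).
θ = arccos(0.48896) ≈ 60.73°.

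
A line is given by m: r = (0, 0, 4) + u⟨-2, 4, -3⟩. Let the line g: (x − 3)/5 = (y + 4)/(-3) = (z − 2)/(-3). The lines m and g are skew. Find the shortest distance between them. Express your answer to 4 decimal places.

g has direction (5, -3, -3) through (3, -4, 2).
Common perpendicular direction n = (-2, 4, -3) × (5, -3, -3) = (-21, -21, -14).
With w = (3, -4, 2) − (0, 0, 4) = (3, -4, -2), w · n = 49.
Distance = |w · n| / |n| = |49| / √1078 ≈ 1.4924.

1.4924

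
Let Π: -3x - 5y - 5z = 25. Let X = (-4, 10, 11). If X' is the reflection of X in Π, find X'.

(-16, -10, -9)

λ = (n·X − d)/|n|² = (-93 − 25)/59 = -2.
Reflection = X − 2λn = (-4, 10, 11) − (-4)·(-3, -5, -5) = (-16, -10, -9).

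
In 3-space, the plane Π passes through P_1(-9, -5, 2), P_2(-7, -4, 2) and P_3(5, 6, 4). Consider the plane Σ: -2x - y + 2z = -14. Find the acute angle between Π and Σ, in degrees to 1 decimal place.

P_1P_2 = (2, 1, 0), P_1P_3 = (14, 11, 2); a normal to Π is P_1P_2 × P_1P_3 = (2, -4, 8).
Using P_1: Π has equation 2x - 4y + 8z = 18.
cos θ = |n₁·n₂| / (|n₁||n₂|) = |16| / (√84 · √9).
θ = arccos(0.58191) ≈ 54.4°.

54.4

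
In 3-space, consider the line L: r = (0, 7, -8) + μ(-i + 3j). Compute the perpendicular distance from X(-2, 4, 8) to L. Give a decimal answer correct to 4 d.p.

Taking (0, 7, -8) on L with direction v = (-1, 3, 0): w = X − (0, 7, -8) = (-2, -3, 16), and w × v = (-48, -16, -9).
Distance = |w × v| / |v| = √2641 / √10 ≈ 16.2512.

16.2512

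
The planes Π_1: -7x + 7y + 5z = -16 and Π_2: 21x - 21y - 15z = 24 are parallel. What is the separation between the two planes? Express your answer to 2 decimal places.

Rescale Π_2 by 1/(-3): -7x + 7y + 5z = -8. Then distance = |-16 − (-8)| / √123 ≈ 0.72.

0.72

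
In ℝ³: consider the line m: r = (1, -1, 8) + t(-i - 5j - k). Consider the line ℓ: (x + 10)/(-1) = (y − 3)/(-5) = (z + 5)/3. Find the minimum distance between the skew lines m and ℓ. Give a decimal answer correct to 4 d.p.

ℓ has direction (-1, -5, 3) through (-10, 3, -5).
Common perpendicular direction n = (-1, -5, -1) × (-1, -5, 3) = (-20, 4, 0).
With w = (-10, 3, -5) − (1, -1, 8) = (-11, 4, -13), w · n = 236.
Distance = |w · n| / |n| = |236| / √416 ≈ 11.5709.

11.5709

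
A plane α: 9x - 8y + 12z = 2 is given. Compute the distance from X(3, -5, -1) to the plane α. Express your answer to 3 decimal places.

n·X − d = (9)·(3) + (-8)·(-5) + (12)·(-1) − 2 = 53; |n| = √289.
Distance = |53| / √289 = 53/√289 ≈ 3.118.

3.118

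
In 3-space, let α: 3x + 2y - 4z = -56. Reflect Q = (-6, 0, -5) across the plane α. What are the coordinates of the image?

(-18, -8, 11)

λ = (n·Q − d)/|n|² = (2 − (-56))/29 = 2.
Reflection = Q − 2λn = (-6, 0, -5) − 4·(3, 2, -4) = (-18, -8, 11).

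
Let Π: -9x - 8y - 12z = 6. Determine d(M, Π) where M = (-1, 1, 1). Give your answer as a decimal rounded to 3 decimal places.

1.000

n·M − d = (-9)·(-1) + (-8)·(1) + (-12)·(1) − 6 = -17; |n| = √289.
Distance = |-17| / √289 = 17/√289 ≈ 1.000.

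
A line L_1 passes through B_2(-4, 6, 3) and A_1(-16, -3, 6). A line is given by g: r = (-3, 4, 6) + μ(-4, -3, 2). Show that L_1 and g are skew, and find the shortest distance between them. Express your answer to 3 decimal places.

2.200

A direction vector for L_1 is A_1 − B_2 = (-12, -9, 3).
Common perpendicular direction n = (-12, -9, 3) × (-4, -3, 2) = (-9, 12, 0).
With w = (-3, 4, 6) − (-4, 6, 3) = (1, -2, 3), w · n = -33.
Since n ≠ 0 the lines are not parallel, and w · n = -33 ≠ 0 so they do not intersect; hence they are skew.
Distance = |w · n| / |n| = |-33| / √225 ≈ 2.200.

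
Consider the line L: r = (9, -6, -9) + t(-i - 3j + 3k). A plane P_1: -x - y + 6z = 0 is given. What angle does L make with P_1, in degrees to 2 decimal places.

sin θ = |n·v| / (|n||v|) = |22| / (√38 · √19) = 0.81876.
θ ≈ 54.96°.

54.96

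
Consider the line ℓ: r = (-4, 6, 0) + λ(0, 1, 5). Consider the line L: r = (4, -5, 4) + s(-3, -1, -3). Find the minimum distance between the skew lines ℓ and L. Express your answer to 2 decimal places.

Common perpendicular direction n = (0, 1, 5) × (-3, -1, -3) = (2, -15, 3).
With w = (4, -5, 4) − (-4, 6, 0) = (8, -11, 4), w · n = 193.
Distance = |w · n| / |n| = |193| / √238 ≈ 12.51.

12.51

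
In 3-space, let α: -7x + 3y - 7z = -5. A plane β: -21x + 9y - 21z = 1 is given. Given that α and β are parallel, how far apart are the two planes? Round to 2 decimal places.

0.52

Rescale β by 1/3: -7x + 3y - 7z = 1/3. Then distance = |-5 − (1/3)| / √107 ≈ 0.52.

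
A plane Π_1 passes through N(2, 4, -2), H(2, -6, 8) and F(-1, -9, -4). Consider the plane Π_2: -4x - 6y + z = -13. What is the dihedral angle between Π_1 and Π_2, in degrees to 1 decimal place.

66.6

NH = (0, -10, 10), NF = (-3, -13, -2); a normal to Π_1 is NH × NF = (150, -30, -30).
Using N: Π_1 has equation 150x - 30y - 30z = 240.
cos θ = |n₁·n₂| / (|n₁||n₂|) = |-450| / (√24300 · √53).
θ = arccos(0.39653) ≈ 66.6°.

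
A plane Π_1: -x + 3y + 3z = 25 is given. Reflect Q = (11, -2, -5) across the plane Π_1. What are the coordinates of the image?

λ = (n·Q − d)/|n|² = (-32 − 25)/19 = -3.
Reflection = Q − 2λn = (11, -2, -5) − (-6)·(-1, 3, 3) = (5, 16, 13).

(5, 16, 13)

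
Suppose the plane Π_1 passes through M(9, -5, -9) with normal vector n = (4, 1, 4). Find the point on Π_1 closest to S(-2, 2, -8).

(2, 3, -4)

Π_1: n·r = n·M gives 4x + y + 4z = -5.
Foot = S − λn with λ = (n·S − d)/|n|² = (-38 − (-5))/33 = -1.
Foot = (-2, 2, -8) − (-1)·(4, 1, 4) = (2, 3, -4).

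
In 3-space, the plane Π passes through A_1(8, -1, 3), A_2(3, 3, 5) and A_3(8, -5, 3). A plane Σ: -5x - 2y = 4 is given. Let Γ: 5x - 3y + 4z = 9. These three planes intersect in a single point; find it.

A_1A_2 = (-5, 4, 2), A_1A_3 = (0, -4, 0); a normal to Π is A_1A_2 × A_1A_3 = (8, 0, 20).
Using A_1: Π has equation 8x + 20z = 124.
Solving the 3×3 linear system 8x + 20z = 124, -5x - 2y = 4, 5x - 3y + 4z = 9 (e.g. by elimination or Cramer's rule, determinant = 436) gives (-2, 3, 7).

(-2, 3, 7)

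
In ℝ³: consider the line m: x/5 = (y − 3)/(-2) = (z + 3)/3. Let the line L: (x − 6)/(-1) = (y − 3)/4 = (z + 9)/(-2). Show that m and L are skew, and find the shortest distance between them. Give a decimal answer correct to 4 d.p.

7.4625

m has direction (5, -2, 3) through (0, 3, -3).
L has direction (-1, 4, -2) through (6, 3, -9).
Common perpendicular direction n = (5, -2, 3) × (-1, 4, -2) = (-8, 7, 18).
With w = (6, 3, -9) − (0, 3, -3) = (6, 0, -6), w · n = -156.
Since n ≠ 0 the lines are not parallel, and w · n = -156 ≠ 0 so they do not intersect; hence they are skew.
Distance = |w · n| / |n| = |-156| / √437 ≈ 7.4625.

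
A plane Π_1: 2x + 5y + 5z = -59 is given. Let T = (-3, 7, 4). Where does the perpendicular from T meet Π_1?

Foot = T − λn with λ = (n·T − d)/|n|² = (49 − (-59))/54 = 2.
Foot = (-3, 7, 4) − 2·(2, 5, 5) = (-7, -3, -6).

(-7, -3, -6)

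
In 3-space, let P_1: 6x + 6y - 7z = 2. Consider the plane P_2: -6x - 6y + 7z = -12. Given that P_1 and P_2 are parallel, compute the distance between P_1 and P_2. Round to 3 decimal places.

Rescale P_2 by 1/(-1): 6x + 6y - 7z = 12. Then distance = |2 − 12| / √121 ≈ 0.909.

0.909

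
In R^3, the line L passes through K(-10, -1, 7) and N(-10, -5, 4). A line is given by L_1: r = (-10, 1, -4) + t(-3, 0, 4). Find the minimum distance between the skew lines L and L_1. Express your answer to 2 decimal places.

A direction vector for L is N − K = (0, -4, -3).
Common perpendicular direction n = (0, -4, -3) × (-3, 0, 4) = (-16, 9, -12).
With w = (-10, 1, -4) − (-10, -1, 7) = (0, 2, -11), w · n = 150.
Distance = |w · n| / |n| = |150| / √481 ≈ 6.84.

6.84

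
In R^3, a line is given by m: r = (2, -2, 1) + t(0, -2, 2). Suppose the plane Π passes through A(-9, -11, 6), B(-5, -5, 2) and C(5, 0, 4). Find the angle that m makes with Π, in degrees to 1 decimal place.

AB = (4, 6, -4), AC = (14, 11, -2); a normal to Π is AB × AC = (32, -48, -40).
Using A: Π has equation 32x - 48y - 40z = 0.
sin θ = |n·v| / (|n||v|) = |16| / (√4928 · √8) = 0.08058.
θ ≈ 4.6°.

4.6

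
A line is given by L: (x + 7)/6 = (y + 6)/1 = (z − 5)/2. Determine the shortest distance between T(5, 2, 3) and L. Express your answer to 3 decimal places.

L has direction (6, 1, 2) through (-7, -6, 5).
Taking (-7, -6, 5) on L with direction v = (6, 1, 2): w = T − (-7, -6, 5) = (12, 8, -2), and w × v = (18, -36, -36).
Distance = |w × v| / |v| = √2916 / √41 ≈ 8.433.

8.433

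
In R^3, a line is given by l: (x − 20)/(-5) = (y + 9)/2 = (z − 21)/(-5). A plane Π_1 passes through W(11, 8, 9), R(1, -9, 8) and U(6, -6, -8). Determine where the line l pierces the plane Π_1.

l has direction (-5, 2, -5) through (20, -9, 21).
WR = (-10, -17, -1), WU = (-5, -14, -17); a normal to Π_1 is WR × WU = (275, -165, 55).
Using W: Π_1 has equation 275x - 165y + 55z = 2200.
Substitute r = (20, -9, 21) + t(-5, 2, -5) into the plane: 8140 + (-1980)t = 2200, so t = 3.
Intersection: (20, -9, 21) + 3·(-5, 2, -5) = (5, -3, 6).

(5, -3, 6)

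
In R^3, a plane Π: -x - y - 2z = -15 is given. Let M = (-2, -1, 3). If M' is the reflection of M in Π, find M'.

λ = (n·M − d)/|n|² = (-3 − (-15))/6 = 2.
Reflection = M − 2λn = (-2, -1, 3) − 4·(-1, -1, -2) = (2, 3, 11).

(2, 3, 11)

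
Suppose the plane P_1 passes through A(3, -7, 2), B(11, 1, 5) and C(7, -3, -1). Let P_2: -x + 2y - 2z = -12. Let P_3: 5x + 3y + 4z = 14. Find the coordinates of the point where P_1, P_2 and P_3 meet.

AB = (8, 8, 3), AC = (4, 4, -3); a normal to P_1 is AB × AC = (-36, 36, 0).
Using A: P_1 has equation -36x + 36y = -360.
Solving the 3×3 linear system -36x + 36y = -360, -x + 2y - 2z = -12, 5x + 3y + 4z = 14 (e.g. by elimination or Cramer's rule, determinant = -720) gives (6, -4, -1).

(6, -4, -1)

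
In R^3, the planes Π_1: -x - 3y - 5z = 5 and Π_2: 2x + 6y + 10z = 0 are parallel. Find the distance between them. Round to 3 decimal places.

Rescale Π_2 by 1/(-2): -x - 3y - 5z = 0. Then distance = |5 − 0| / √35 ≈ 0.845.

0.845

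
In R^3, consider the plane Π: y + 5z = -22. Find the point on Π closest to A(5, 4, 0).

Foot = A − λn with λ = (n·A − d)/|n|² = (4 − (-22))/26 = 1.
Foot = (5, 4, 0) − 1·(0, 1, 5) = (5, 3, -5).

(5, 3, -5)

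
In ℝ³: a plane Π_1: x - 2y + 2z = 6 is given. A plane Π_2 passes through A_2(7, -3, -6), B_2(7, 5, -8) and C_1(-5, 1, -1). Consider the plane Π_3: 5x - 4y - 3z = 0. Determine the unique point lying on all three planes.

(-4, -5, 0)

A_2B_2 = (0, 8, -2), A_2C_1 = (-12, 4, 5); a normal to Π_2 is A_2B_2 × A_2C_1 = (48, 24, 96).
Using A_2: Π_2 has equation 48x + 24y + 96z = -312.
Solving the 3×3 linear system x - 2y + 2z = 6, 48x + 24y + 96z = -312, 5x - 4y - 3z = 0 (e.g. by elimination or Cramer's rule, determinant = -1560) gives (-4, -5, 0).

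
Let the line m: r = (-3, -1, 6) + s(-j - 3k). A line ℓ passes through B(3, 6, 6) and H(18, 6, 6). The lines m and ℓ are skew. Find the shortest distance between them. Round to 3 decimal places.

A direction vector for ℓ is H − B = (15, 0, 0).
Common perpendicular direction n = (0, -1, -3) × (15, 0, 0) = (0, -45, 15).
With w = (3, 6, 6) − (-3, -1, 6) = (6, 7, 0), w · n = -315.
Distance = |w · n| / |n| = |-315| / √2250 ≈ 6.641.

6.641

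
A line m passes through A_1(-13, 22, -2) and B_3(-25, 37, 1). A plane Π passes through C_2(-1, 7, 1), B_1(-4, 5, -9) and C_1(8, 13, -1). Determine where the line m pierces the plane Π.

A direction vector for m is B_3 − A_1 = (-12, 15, 3).
C_2B_1 = (-3, -2, -10), C_2C_1 = (9, 6, -2); a normal to Π is C_2B_1 × C_2C_1 = (64, -96, 0).
Using C_2: Π has equation 64x - 96y = -736.
Substitute r = (-13, 22, -2) + t(-12, 15, 3) into the plane: -2944 + (-2208)t = -736, so t = -1.
Intersection: (-13, 22, -2) + (-1)·(-12, 15, 3) = (-1, 7, -5).

(-1, 7, -5)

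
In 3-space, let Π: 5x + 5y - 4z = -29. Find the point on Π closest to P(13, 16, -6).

Foot = P − λn with λ = (n·P − d)/|n|² = (169 − (-29))/66 = 3.
Foot = (13, 16, -6) − 3·(5, 5, -4) = (-2, 1, 6).

(-2, 1, 6)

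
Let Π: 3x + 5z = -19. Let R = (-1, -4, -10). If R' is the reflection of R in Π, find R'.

λ = (n·R − d)/|n|² = (-53 − (-19))/34 = -1.
Reflection = R − 2λn = (-1, -4, -10) − (-2)·(3, 0, 5) = (5, -4, 0).

(5, -4, 0)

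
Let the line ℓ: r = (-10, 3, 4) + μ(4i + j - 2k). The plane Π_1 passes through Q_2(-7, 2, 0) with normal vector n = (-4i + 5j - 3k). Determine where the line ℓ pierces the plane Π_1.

Π_1: n·r = n·Q_2 gives -4x + 5y - 3z = 38.
Substitute r = (-10, 3, 4) + t(4, 1, -2) into the plane: 43 + (-5)t = 38, so t = 1.
Intersection: (-10, 3, 4) + 1·(4, 1, -2) = (-6, 4, 2).

(-6, 4, 2)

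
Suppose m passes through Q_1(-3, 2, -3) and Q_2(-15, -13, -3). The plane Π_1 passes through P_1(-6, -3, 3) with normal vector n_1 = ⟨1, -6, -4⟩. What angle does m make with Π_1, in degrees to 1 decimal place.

A direction vector for m is Q_2 − Q_1 = (-12, -15, 0).
Π_1: n_1·r = n_1·P_1 gives x - 6y - 4z = 0.
sin θ = |n·v| / (|n||v|) = |78| / (√53 · √369) = 0.55776.
θ ≈ 33.9°.

33.9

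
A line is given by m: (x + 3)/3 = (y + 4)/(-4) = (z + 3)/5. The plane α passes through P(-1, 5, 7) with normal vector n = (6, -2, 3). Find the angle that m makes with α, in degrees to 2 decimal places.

55.93

m has direction (3, -4, 5) through (-3, -4, -3).
α: n·r = n·P gives 6x - 2y + 3z = 5.
sin θ = |n·v| / (|n||v|) = |41| / (√49 · √50) = 0.82833.
θ ≈ 55.93°.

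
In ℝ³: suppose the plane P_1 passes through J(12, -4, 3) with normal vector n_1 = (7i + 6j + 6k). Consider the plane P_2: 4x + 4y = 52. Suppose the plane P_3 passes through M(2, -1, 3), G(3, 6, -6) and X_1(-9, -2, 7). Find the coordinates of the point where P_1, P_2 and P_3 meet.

P_1: n_1·r = n_1·J gives 7x + 6y + 6z = 78.
MG = (1, 7, -9), MX_1 = (-11, -1, 4); a normal to P_3 is MG × MX_1 = (19, 95, 76).
Using M: P_3 has equation 19x + 95y + 76z = 171.
Solving the 3×3 linear system 7x + 6y + 6z = 78, 4x + 4y = 52, 19x + 95y + 76z = 171 (e.g. by elimination or Cramer's rule, determinant = 2128) gives (12, 1, -2).

(12, 1, -2)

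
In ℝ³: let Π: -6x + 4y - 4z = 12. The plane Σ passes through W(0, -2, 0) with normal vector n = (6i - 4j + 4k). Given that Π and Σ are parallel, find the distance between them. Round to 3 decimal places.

Σ: n·r = n·W gives 6x - 4y + 4z = 8.
Rescale Σ by 1/(-1): -6x + 4y - 4z = -8. Then distance = |12 − (-8)| / √68 ≈ 2.425.

2.425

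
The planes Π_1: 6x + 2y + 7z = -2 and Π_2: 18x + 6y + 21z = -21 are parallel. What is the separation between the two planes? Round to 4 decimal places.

0.5300

Rescale Π_2 by 1/3: 6x + 2y + 7z = -7. Then distance = |-2 − (-7)| / √89 ≈ 0.5300.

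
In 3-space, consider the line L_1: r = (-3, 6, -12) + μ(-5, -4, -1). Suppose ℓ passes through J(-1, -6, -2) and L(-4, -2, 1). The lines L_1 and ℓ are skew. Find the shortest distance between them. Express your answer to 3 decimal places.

A direction vector for ℓ is L − J = (-3, 4, 3).
Common perpendicular direction n = (-5, -4, -1) × (-3, 4, 3) = (-8, 18, -32).
With w = (-1, -6, -2) − (-3, 6, -12) = (2, -12, 10), w · n = -552.
Distance = |w · n| / |n| = |-552| / √1412 ≈ 14.690.

14.690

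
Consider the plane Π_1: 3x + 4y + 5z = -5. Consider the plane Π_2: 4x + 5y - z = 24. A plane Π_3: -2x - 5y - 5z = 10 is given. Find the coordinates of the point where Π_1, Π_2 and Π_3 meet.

Solving the 3×3 linear system 3x + 4y + 5z = -5, 4x + 5y - z = 24, -2x - 5y - 5z = 10 (e.g. by elimination or Cramer's rule, determinant = -52) gives (5, 0, -4).

(5, 0, -4)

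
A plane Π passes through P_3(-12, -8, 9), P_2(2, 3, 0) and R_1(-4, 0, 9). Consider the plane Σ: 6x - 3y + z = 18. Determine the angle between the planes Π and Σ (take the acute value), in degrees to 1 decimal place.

P_3P_2 = (14, 11, -9), P_3R_1 = (8, 8, 0); a normal to Π is P_3P_2 × P_3R_1 = (72, -72, 24).
Using P_3: Π has equation 72x - 72y + 24z = -72.
cos θ = |n₁·n₂| / (|n₁||n₂|) = |672| / (√10944 · √46).
θ = arccos(0.94711) ≈ 18.7°.

18.7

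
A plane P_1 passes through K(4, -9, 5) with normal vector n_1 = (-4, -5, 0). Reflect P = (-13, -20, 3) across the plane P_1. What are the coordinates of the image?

P_1: n_1·r = n_1·K gives -4x - 5y = 29.
λ = (n·P − d)/|n|² = (152 − 29)/41 = 3.
Reflection = P − 2λn = (-13, -20, 3) − 6·(-4, -5, 0) = (11, 10, 3).

(11, 10, 3)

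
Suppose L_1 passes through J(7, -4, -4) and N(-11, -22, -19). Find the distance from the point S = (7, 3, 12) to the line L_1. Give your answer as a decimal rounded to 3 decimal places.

A direction vector for L_1 is N − J = (-18, -18, -15).
Taking (7, -4, -4) on L_1 with direction v = (-18, -18, -15): w = S − (7, -4, -4) = (0, 7, 16), and w × v = (183, -288, 126).
Distance = |w × v| / |v| = √132309 / √873 ≈ 12.311.

12.311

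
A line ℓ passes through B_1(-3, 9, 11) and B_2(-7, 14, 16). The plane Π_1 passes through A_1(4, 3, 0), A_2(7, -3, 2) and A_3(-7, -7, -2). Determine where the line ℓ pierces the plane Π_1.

A direction vector for ℓ is B_2 − B_1 = (-4, 5, 5).
A_1A_2 = (3, -6, 2), A_1A_3 = (-11, -10, -2); a normal to Π_1 is A_1A_2 × A_1A_3 = (32, -16, -96).
Using A_1: Π_1 has equation 32x - 16y - 96z = 80.
Substitute r = (-3, 9, 11) + t(-4, 5, 5) into the plane: -1296 + (-688)t = 80, so t = -2.
Intersection: (-3, 9, 11) + (-2)·(-4, 5, 5) = (5, -1, 1).

(5, -1, 1)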